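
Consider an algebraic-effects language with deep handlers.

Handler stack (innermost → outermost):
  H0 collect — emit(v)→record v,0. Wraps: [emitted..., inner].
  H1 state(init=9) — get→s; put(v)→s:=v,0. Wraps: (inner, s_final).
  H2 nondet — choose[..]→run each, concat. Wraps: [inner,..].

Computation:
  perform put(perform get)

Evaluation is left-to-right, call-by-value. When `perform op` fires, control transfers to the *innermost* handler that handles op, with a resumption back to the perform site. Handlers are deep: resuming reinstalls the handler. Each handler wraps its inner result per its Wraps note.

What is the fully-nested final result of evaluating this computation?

Answer: [([0], 9)]

Evaluation trace:
get @ H1 ⇒ 9
put(9) @ H1 ⇒ s:=9
H0 returns [0]
H1 returns ([0], 9)
H2 returns [([0], 9)]
= [([0], 9)]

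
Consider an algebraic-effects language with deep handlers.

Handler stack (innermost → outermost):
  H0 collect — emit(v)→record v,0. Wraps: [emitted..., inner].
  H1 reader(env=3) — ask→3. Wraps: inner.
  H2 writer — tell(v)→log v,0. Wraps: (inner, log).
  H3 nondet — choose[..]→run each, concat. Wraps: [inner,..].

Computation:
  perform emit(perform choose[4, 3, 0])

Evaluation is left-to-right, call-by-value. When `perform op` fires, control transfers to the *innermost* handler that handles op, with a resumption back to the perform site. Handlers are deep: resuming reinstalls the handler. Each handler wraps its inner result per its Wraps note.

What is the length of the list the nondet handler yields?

Answer: 3

Working:
choose[4, 3, 0] @ H3
  branch[0] choose=4:
    emit(4) @ H0 ⇒ out+=4
    H0 returns [4, 0]
    H1 returns [4, 0]
    H2 returns ([4, 0], ())
    H3 returns [([4, 0], ())]
  branch[1] choose=3:
    emit(3) @ H0 ⇒ out+=3
    H0 returns [3, 0]
    H1 returns [3, 0]
    H2 returns ([3, 0], ())
    H3 returns [([3, 0], ())]
  branch[2] choose=0:
    emit(0) @ H0 ⇒ out+=0
    H0 returns [0, 0]
    H1 returns [0, 0]
    H2 returns ([0, 0], ())
    H3 returns [([0, 0], ())]
= [([4, 0], ()), ([3, 0], ()), ([0, 0], ())]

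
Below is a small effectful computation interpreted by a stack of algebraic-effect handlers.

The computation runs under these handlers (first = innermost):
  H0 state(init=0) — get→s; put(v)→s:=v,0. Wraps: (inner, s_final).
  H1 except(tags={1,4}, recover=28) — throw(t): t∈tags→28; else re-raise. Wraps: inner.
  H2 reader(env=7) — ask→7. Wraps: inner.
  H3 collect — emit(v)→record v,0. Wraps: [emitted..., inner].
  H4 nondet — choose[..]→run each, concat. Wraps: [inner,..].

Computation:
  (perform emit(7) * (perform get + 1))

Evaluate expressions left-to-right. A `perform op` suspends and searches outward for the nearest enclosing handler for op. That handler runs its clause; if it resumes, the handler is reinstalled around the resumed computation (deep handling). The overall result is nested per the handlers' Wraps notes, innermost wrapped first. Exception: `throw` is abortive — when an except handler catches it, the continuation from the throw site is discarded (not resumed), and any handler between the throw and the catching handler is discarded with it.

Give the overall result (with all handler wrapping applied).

Answer: [[7, (0, 0)]]

Step-by-step:
emit(7) @ H3 ⇒ out+=7
get @ H0 ⇒ 0
H0 returns (0, 0)
H1 returns (0, 0)
H2 returns (0, 0)
H3 returns [7, (0, 0)]
H4 returns [[7, (0, 0)]]
= [[7, (0, 0)]]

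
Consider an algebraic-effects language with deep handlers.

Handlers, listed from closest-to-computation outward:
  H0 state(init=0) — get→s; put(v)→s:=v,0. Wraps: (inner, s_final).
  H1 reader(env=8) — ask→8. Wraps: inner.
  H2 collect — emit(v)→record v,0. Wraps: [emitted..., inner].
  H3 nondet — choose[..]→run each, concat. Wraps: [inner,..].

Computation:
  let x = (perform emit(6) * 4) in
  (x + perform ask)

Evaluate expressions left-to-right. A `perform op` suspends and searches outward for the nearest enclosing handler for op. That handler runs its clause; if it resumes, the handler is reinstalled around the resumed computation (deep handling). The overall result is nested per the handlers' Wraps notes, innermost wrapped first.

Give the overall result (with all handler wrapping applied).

Answer: [[6, (8, 0)]]

Evaluation trace:
emit(6) @ H2 ⇒ out+=6
ask @ H1 ⇒ 8
H0 returns (8, 0)
H1 returns (8, 0)
H2 returns [6, (8, 0)]
H3 returns [[6, (8, 0)]]
= [[6, (8, 0)]]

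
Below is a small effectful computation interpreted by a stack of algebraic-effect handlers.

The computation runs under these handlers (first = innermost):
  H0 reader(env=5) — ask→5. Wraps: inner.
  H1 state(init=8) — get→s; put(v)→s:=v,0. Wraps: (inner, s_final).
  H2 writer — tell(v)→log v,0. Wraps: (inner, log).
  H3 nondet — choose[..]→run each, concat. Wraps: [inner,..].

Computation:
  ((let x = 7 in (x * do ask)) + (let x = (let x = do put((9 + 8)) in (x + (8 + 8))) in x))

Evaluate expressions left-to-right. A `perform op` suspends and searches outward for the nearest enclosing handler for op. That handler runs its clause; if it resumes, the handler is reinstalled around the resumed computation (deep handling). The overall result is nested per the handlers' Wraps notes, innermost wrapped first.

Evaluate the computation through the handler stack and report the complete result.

Step-by-step:
ask @ H0 ⇒ 5
put(17) @ H1 ⇒ s:=17
H0 returns 51
H1 returns (51, 17)
H2 returns ((51, 17), ())
H3 returns [((51, 17), ())]
= [((51, 17), ())]

Answer: [((51, 17), ())]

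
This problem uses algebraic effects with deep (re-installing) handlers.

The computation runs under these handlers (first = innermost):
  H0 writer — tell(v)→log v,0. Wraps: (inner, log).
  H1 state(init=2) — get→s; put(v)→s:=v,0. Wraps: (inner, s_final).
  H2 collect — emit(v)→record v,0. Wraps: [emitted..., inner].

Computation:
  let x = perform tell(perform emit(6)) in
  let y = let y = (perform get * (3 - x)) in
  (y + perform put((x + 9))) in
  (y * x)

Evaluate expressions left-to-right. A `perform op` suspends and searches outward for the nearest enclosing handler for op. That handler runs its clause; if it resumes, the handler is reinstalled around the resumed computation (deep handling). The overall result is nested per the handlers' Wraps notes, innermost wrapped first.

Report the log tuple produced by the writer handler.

Answer: (0)

Evaluation trace:
emit(6) @ H2 ⇒ out+=6
tell(0) @ H0 ⇒ log+=0
get @ H1 ⇒ 2
put(9) @ H1 ⇒ s:=9
H0 returns (0, (0))
H1 returns ((0, (0)), 9)
H2 returns [6, ((0, (0)), 9)]
= [6, ((0, (0)), 9)]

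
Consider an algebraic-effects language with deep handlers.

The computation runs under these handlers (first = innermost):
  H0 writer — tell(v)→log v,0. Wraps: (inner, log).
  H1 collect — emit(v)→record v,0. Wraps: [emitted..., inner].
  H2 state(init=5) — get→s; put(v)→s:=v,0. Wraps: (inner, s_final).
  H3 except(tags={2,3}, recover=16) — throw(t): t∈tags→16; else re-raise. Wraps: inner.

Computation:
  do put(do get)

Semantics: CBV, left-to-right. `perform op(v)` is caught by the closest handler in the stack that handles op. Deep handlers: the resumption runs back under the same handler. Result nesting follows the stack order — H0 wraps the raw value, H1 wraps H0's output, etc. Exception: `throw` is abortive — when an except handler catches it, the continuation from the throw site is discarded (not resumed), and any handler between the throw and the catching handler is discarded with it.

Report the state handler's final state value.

Answer: 5

Step-by-step:
get @ H2 ⇒ 5
put(5) @ H2 ⇒ s:=5
H0 returns (0, ())
H1 returns [(0, ())]
H2 returns ([(0, ())], 5)
H3 returns ([(0, ())], 5)
= ([(0, ())], 5)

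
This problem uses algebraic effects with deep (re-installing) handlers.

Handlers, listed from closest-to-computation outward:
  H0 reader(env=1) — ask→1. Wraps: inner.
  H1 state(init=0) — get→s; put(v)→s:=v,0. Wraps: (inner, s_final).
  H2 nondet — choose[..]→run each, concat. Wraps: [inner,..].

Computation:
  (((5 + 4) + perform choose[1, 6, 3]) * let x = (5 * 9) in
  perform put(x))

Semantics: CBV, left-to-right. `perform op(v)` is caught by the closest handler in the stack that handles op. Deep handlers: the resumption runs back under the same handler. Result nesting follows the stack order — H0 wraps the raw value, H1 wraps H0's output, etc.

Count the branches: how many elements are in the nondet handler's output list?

Step-by-step:
choose[1, 6, 3] @ H2
  branch[0] choose=1:
    put(45) @ H1 ⇒ s:=45
    H0 returns 0
    H1 returns (0, 45)
    H2 returns [(0, 45)]
  branch[1] choose=6:
    put(45) @ H1 ⇒ s:=45
    H0 returns 0
    H1 returns (0, 45)
    H2 returns [(0, 45)]
  branch[2] choose=3:
    put(45) @ H1 ⇒ s:=45
    H0 returns 0
    H1 returns (0, 45)
    H2 returns [(0, 45)]
= [(0, 45), (0, 45), (0, 45)]

Answer: 3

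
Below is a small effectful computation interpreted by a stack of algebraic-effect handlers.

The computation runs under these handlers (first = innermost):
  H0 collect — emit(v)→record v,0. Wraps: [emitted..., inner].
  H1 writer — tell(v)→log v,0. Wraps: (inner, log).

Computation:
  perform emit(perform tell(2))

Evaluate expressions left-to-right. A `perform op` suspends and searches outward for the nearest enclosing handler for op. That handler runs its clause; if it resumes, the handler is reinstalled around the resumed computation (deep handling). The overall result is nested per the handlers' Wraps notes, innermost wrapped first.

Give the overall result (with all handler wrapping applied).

Step-by-step:
tell(2) @ H1 ⇒ log+=2
emit(0) @ H0 ⇒ out+=0
H0 returns [0, 0]
H1 returns ([0, 0], (2))
= ([0, 0], (2))

Answer: ([0, 0], (2))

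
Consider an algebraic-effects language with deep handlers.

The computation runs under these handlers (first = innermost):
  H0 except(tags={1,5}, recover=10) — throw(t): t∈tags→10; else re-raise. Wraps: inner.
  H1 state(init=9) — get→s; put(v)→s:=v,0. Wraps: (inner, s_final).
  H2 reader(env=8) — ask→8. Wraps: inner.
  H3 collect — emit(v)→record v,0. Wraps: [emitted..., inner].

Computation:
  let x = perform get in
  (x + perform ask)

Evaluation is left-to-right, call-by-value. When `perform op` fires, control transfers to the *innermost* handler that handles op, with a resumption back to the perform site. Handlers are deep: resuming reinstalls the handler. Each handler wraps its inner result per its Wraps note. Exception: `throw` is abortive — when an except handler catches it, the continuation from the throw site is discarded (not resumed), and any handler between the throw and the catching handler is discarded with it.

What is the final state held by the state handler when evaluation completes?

Answer: 9

Evaluation trace:
get @ H1 ⇒ 9
ask @ H2 ⇒ 8
H0 returns 17
H1 returns (17, 9)
H2 returns (17, 9)
H3 returns [(17, 9)]
= [(17, 9)]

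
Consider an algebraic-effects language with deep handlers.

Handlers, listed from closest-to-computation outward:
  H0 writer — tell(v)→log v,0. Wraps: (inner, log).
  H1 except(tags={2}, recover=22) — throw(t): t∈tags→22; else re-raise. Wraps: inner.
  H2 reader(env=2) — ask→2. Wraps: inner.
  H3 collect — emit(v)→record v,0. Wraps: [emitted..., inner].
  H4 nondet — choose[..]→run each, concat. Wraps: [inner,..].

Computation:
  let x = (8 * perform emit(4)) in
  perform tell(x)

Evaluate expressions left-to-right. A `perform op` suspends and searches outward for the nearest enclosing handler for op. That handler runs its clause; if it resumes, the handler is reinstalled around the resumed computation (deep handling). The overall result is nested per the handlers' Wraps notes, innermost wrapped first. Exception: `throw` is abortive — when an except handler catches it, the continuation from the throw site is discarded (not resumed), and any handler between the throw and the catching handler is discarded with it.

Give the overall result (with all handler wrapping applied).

Answer: [[4, (0, (0))]]

Step-by-step:
emit(4) @ H3 ⇒ out+=4
tell(0) @ H0 ⇒ log+=0
H0 returns (0, (0))
H1 returns (0, (0))
H2 returns (0, (0))
H3 returns [4, (0, (0))]
H4 returns [[4, (0, (0))]]
= [[4, (0, (0))]]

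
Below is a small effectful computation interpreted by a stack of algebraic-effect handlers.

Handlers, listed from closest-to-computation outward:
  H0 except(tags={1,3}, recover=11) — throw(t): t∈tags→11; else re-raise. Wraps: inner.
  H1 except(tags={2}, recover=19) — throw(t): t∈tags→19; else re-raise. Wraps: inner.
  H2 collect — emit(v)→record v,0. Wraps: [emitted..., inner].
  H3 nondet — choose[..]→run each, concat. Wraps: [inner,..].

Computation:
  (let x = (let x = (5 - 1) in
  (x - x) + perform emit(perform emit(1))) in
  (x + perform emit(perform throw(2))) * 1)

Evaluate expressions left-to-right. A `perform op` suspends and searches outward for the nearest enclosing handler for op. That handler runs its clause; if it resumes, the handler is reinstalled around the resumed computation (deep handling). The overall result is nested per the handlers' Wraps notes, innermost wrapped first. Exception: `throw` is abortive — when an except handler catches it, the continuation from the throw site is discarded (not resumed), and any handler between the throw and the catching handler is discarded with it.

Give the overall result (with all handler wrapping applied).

Working:
emit(1) @ H2 ⇒ out+=1
emit(0) @ H2 ⇒ out+=0
throw(2) @ H0 re-raised
throw(2) @ H1 caught ⇒ 19
H2 returns [1, 0, 19]
H3 returns [[1, 0, 19]]
= [[1, 0, 19]]

Answer: [[1, 0, 19]]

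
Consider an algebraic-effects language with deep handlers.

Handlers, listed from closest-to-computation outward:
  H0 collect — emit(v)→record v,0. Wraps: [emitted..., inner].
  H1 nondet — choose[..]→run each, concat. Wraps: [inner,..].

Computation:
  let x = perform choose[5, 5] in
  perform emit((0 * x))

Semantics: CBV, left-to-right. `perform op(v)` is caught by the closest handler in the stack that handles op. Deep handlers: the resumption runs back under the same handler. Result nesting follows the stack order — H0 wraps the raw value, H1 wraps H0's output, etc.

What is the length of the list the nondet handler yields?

Working:
choose[5, 5] @ H1
  branch[0] choose=5:
    emit(0) @ H0 ⇒ out+=0
    H0 returns [0, 0]
    H1 returns [[0, 0]]
  branch[1] choose=5:
    emit(0) @ H0 ⇒ out+=0
    H0 returns [0, 0]
    H1 returns [[0, 0]]
= [[0, 0], [0, 0]]

Answer: 2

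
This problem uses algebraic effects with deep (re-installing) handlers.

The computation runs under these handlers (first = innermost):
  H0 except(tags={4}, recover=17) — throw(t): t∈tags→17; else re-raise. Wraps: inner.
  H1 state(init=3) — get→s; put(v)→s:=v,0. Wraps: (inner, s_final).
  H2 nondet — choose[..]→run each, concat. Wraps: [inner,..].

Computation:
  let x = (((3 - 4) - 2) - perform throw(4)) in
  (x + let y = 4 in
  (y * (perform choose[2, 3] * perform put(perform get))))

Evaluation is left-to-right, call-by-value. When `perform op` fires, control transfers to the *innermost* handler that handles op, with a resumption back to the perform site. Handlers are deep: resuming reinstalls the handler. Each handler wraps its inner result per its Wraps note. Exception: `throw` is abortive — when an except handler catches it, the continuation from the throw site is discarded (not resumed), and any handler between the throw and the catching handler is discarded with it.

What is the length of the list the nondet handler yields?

Answer: 1

Step-by-step:
throw(4) @ H0 caught ⇒ 17
H1 returns (17, 3)
H2 returns [(17, 3)]
= [(17, 3)]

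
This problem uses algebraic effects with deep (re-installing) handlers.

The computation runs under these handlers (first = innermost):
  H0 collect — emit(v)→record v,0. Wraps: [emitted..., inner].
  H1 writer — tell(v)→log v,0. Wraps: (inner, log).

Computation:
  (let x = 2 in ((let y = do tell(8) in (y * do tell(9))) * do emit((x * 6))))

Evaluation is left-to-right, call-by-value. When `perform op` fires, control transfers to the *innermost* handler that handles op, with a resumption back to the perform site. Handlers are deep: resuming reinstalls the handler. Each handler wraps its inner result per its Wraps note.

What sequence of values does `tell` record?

Answer: (8, 9)

Evaluation trace:
tell(8) @ H1 ⇒ log+=8
tell(9) @ H1 ⇒ log+=9
emit(12) @ H0 ⇒ out+=12
H0 returns [12, 0]
H1 returns ([12, 0], (8, 9))
= ([12, 0], (8, 9))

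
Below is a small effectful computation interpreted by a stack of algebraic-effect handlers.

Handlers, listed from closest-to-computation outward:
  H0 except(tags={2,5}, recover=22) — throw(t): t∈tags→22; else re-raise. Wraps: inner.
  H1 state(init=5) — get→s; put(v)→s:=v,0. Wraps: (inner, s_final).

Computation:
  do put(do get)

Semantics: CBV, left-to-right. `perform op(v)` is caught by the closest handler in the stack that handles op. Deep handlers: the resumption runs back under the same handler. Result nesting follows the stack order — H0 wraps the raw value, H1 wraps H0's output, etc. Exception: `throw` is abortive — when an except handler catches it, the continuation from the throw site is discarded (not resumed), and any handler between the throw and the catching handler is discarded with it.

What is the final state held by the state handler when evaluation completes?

Answer: 5

Evaluation trace:
get @ H1 ⇒ 5
put(5) @ H1 ⇒ s:=5
H0 returns 0
H1 returns (0, 5)
= (0, 5)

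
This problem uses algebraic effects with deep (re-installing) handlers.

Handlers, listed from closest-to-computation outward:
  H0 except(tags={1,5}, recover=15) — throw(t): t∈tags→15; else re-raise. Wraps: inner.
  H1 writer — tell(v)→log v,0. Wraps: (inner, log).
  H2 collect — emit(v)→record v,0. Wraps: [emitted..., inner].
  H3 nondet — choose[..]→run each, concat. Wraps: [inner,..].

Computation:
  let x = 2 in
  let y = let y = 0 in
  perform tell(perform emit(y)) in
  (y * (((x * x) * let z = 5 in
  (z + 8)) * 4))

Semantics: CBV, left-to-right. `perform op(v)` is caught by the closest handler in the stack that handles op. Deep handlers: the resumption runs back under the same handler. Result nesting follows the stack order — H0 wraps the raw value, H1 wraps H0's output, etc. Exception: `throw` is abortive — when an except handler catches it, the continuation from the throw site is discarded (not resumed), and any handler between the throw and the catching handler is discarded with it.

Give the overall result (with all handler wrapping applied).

Step-by-step:
emit(0) @ H2 ⇒ out+=0
tell(0) @ H1 ⇒ log+=0
H0 returns 0
H1 returns (0, (0))
H2 returns [0, (0, (0))]
H3 returns [[0, (0, (0))]]
= [[0, (0, (0))]]

Answer: [[0, (0, (0))]]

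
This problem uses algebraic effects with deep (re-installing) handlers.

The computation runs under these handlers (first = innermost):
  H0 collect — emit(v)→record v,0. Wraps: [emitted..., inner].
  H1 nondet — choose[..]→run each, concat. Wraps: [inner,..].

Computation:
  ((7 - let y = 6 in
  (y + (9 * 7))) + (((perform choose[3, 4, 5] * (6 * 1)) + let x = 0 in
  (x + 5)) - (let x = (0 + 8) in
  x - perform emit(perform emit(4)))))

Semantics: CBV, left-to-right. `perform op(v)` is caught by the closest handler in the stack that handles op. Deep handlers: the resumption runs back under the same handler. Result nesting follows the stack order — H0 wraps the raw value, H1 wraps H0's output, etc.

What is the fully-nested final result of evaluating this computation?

Step-by-step:
choose[3, 4, 5] @ H1
  branch[0] choose=3:
    emit(4) @ H0 ⇒ out+=4
    emit(0) @ H0 ⇒ out+=0
    H0 returns [4, 0, -47]
    H1 returns [[4, 0, -47]]
  branch[1] choose=4:
    emit(4) @ H0 ⇒ out+=4
    emit(0) @ H0 ⇒ out+=0
    H0 returns [4, 0, -41]
    H1 returns [[4, 0, -41]]
  branch[2] choose=5:
    emit(4) @ H0 ⇒ out+=4
    emit(0) @ H0 ⇒ out+=0
    H0 returns [4, 0, -35]
    H1 returns [[4, 0, -35]]
= [[4, 0, -47], [4, 0, -41], [4, 0, -35]]

Answer: [[4, 0, -47], [4, 0, -41], [4, 0, -35]]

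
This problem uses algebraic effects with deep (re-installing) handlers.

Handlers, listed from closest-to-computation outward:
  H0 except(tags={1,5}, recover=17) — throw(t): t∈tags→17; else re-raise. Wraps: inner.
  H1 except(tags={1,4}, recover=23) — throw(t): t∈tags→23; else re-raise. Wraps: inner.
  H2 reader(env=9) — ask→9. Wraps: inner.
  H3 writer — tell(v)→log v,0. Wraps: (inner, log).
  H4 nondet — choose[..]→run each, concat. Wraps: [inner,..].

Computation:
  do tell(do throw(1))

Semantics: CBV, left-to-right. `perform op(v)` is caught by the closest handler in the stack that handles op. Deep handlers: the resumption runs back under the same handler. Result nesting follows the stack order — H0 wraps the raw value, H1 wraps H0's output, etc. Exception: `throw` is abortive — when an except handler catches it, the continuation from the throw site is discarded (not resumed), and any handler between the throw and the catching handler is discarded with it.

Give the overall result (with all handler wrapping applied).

Answer: [(17, ())]

Evaluation trace:
throw(1) @ H0 caught ⇒ 17
H1 returns 17
H2 returns 17
H3 returns (17, ())
H4 returns [(17, ())]
= [(17, ())]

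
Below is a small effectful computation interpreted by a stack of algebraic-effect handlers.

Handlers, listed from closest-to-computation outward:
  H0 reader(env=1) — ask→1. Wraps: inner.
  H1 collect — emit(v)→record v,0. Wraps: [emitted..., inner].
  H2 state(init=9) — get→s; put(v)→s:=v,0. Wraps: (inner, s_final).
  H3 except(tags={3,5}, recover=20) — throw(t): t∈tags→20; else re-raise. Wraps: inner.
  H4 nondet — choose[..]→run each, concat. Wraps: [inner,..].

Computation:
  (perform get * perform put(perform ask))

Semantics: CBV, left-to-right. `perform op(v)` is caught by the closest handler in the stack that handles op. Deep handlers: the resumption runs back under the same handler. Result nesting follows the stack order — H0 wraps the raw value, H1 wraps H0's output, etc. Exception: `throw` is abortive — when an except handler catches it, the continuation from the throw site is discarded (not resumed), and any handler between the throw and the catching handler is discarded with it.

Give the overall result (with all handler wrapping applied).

Working:
get @ H2 ⇒ 9
ask @ H0 ⇒ 1
put(1) @ H2 ⇒ s:=1
H0 returns 0
H1 returns [0]
H2 returns ([0], 1)
H3 returns ([0], 1)
H4 returns [([0], 1)]
= [([0], 1)]

Answer: [([0], 1)]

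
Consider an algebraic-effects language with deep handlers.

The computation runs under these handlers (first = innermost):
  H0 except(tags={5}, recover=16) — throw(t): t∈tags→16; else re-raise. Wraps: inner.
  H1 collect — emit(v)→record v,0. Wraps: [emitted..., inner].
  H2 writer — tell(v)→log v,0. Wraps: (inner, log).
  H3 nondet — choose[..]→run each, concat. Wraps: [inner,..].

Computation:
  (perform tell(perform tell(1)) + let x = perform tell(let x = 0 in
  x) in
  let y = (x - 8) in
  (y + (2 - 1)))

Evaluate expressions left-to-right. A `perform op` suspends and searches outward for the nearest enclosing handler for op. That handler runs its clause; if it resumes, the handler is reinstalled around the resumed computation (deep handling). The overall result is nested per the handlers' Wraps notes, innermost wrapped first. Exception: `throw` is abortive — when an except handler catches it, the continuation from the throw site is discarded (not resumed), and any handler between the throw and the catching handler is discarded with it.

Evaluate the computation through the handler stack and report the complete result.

Step-by-step:
tell(1) @ H2 ⇒ log+=1
tell(0) @ H2 ⇒ log+=0
tell(0) @ H2 ⇒ log+=0
H0 returns -7
H1 returns [-7]
H2 returns ([-7], (1, 0, 0))
H3 returns [([-7], (1, 0, 0))]
= [([-7], (1, 0, 0))]

Answer: [([-7], (1, 0, 0))]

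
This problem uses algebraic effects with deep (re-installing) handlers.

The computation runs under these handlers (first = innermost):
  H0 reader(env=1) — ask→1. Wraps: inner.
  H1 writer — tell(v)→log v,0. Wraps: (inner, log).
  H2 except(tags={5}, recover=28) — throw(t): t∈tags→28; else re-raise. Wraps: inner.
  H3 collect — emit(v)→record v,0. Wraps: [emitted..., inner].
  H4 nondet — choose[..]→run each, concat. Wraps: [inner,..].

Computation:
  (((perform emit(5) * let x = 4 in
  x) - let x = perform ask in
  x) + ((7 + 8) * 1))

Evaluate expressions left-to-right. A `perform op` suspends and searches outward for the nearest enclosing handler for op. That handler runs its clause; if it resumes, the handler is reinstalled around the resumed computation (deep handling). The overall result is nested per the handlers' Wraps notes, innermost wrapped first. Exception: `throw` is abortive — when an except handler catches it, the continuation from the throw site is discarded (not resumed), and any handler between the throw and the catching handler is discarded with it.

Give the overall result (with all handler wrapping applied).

Answer: [[5, (14, ())]]

Step-by-step:
emit(5) @ H3 ⇒ out+=5
ask @ H0 ⇒ 1
H0 returns 14
H1 returns (14, ())
H2 returns (14, ())
H3 returns [5, (14, ())]
H4 returns [[5, (14, ())]]
= [[5, (14, ())]]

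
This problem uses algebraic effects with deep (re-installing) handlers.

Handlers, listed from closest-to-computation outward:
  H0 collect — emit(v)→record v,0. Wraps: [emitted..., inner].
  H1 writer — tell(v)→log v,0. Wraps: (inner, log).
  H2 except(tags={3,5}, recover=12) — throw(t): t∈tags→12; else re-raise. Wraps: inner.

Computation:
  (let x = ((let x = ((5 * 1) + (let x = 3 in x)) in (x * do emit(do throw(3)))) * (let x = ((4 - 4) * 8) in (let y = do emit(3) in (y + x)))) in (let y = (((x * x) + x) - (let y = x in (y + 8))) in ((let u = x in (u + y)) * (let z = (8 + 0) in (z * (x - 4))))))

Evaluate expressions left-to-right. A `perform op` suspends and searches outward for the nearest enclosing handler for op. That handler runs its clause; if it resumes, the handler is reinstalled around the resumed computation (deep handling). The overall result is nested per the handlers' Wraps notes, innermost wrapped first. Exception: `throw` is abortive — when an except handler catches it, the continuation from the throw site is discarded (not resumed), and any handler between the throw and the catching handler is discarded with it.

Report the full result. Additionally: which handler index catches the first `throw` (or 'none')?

Answer: 12 ; first throw caught by: H2

Working:
throw(3) @ H2 caught ⇒ 12
= 12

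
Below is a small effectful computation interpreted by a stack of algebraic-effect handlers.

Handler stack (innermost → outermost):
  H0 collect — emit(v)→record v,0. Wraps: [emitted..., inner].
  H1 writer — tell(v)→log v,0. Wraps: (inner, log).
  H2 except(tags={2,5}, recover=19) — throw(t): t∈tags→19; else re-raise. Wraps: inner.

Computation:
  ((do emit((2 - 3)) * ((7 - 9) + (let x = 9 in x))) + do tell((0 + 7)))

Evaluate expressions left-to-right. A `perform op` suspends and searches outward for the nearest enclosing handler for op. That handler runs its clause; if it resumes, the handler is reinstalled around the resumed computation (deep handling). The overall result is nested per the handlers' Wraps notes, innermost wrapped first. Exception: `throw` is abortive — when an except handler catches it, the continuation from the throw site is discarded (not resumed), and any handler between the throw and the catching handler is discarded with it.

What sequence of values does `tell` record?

Step-by-step:
emit(-1) @ H0 ⇒ out+=-1
tell(7) @ H1 ⇒ log+=7
H0 returns [-1, 0]
H1 returns ([-1, 0], (7))
H2 returns ([-1, 0], (7))
= ([-1, 0], (7))

Answer: (7)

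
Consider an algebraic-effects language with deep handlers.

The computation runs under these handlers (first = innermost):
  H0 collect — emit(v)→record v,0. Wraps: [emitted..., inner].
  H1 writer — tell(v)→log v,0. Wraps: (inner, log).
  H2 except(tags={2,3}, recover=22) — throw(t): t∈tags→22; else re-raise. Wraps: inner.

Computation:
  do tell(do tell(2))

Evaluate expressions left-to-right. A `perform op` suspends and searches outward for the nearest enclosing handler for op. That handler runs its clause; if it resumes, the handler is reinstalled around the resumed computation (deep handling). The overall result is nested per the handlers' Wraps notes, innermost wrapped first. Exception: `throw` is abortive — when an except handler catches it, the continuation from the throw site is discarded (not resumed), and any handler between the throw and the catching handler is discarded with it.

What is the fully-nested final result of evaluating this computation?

Answer: ([0], (2, 0))

Step-by-step:
tell(2) @ H1 ⇒ log+=2
tell(0) @ H1 ⇒ log+=0
H0 returns [0]
H1 returns ([0], (2, 0))
H2 returns ([0], (2, 0))
= ([0], (2, 0))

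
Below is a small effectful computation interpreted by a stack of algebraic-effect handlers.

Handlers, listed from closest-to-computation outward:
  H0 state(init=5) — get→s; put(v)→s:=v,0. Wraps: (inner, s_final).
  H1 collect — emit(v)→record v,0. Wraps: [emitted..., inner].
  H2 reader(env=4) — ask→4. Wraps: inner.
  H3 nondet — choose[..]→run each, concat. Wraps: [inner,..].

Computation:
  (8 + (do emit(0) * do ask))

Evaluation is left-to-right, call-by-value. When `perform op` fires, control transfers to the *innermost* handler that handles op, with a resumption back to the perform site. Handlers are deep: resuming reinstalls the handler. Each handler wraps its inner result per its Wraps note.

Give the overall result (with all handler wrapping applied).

Answer: [[0, (8, 5)]]

Step-by-step:
emit(0) @ H1 ⇒ out+=0
ask @ H2 ⇒ 4
H0 returns (8, 5)
H1 returns [0, (8, 5)]
H2 returns [0, (8, 5)]
H3 returns [[0, (8, 5)]]
= [[0, (8, 5)]]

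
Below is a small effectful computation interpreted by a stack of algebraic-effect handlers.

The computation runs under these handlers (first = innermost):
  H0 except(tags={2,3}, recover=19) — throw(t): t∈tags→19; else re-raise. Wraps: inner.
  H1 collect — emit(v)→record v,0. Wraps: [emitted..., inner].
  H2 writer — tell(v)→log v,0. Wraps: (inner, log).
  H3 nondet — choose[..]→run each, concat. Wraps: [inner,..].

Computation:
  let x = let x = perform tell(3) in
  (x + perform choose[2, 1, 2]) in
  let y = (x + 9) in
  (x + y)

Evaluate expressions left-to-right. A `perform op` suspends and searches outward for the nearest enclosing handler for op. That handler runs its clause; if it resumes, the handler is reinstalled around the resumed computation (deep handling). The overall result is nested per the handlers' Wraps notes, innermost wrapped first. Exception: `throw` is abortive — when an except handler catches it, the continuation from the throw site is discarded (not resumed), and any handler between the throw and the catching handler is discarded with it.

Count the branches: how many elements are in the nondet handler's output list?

Answer: 3

Working:
tell(3) @ H2 ⇒ log+=3
choose[2, 1, 2] @ H3
  branch[0] choose=2:
    H0 returns 13
    H1 returns [13]
    H2 returns ([13], (3))
    H3 returns [([13], (3))]
  branch[1] choose=1:
    H0 returns 11
    H1 returns [11]
    H2 returns ([11], (3))
    H3 returns [([11], (3))]
  branch[2] choose=2:
    H0 returns 13
    H1 returns [13]
    H2 returns ([13], (3))
    H3 returns [([13], (3))]
= [([13], (3)), ([11], (3)), ([13], (3))]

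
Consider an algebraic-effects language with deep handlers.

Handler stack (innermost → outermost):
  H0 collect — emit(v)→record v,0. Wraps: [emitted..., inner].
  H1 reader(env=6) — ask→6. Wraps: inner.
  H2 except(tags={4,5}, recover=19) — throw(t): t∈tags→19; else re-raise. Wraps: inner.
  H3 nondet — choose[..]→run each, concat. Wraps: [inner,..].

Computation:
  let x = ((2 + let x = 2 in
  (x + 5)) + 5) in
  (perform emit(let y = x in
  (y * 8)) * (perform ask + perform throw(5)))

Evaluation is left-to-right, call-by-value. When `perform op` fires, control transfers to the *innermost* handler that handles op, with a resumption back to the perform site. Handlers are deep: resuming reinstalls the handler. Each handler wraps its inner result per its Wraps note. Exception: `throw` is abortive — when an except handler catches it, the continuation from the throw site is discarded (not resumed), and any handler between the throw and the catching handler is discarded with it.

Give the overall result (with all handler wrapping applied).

Answer: [19]

Evaluation trace:
emit(112) @ H0 ⇒ out+=112
ask @ H1 ⇒ 6
throw(5) @ H2 caught ⇒ 19
H3 returns [19]
= [19]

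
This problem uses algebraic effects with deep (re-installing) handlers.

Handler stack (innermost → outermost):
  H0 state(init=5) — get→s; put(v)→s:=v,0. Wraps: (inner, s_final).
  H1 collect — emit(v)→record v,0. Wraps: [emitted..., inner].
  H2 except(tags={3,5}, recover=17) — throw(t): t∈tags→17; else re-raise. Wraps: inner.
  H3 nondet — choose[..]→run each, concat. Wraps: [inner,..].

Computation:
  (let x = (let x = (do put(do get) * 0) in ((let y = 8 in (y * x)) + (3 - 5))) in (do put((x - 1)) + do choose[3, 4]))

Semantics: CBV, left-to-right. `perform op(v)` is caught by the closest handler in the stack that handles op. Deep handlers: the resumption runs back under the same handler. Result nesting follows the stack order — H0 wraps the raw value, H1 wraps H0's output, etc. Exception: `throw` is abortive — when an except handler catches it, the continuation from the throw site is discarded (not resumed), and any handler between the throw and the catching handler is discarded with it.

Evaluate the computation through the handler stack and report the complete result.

Evaluation trace:
get @ H0 ⇒ 5
put(5) @ H0 ⇒ s:=5
put(-3) @ H0 ⇒ s:=-3
choose[3, 4] @ H3
  branch[0] choose=3:
    H0 returns (3, -3)
    H1 returns [(3, -3)]
    H2 returns [(3, -3)]
    H3 returns [[(3, -3)]]
  branch[1] choose=4:
    H0 returns (4, -3)
    H1 returns [(4, -3)]
    H2 returns [(4, -3)]
    H3 returns [[(4, -3)]]
= [[(3, -3)], [(4, -3)]]

Answer: [[(3, -3)], [(4, -3)]]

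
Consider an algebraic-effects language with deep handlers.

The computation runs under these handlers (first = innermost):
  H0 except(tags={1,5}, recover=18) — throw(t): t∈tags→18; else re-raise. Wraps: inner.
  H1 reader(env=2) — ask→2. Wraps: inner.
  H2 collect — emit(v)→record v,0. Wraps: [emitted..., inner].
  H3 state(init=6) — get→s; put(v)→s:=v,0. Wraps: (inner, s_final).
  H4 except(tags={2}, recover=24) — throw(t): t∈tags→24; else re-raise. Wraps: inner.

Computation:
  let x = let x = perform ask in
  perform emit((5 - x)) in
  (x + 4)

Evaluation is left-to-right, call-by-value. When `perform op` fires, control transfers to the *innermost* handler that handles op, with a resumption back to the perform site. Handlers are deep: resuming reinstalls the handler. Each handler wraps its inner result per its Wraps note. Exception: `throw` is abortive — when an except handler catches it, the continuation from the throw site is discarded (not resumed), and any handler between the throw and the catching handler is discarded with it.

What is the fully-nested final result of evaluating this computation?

Answer: ([3, 4], 6)

Step-by-step:
ask @ H1 ⇒ 2
emit(3) @ H2 ⇒ out+=3
H0 returns 4
H1 returns 4
H2 returns [3, 4]
H3 returns ([3, 4], 6)
H4 returns ([3, 4], 6)
= ([3, 4], 6)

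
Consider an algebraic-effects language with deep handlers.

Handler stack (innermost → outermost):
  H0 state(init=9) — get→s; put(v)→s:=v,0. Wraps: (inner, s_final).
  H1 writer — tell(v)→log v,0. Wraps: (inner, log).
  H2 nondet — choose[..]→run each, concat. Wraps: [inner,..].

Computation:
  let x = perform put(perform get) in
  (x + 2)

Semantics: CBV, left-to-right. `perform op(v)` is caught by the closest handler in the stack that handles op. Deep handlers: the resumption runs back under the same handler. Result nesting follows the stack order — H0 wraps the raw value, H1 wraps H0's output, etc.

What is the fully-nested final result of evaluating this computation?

Answer: [((2, 9), ())]

Step-by-step:
get @ H0 ⇒ 9
put(9) @ H0 ⇒ s:=9
H0 returns (2, 9)
H1 returns ((2, 9), ())
H2 returns [((2, 9), ())]
= [((2, 9), ())]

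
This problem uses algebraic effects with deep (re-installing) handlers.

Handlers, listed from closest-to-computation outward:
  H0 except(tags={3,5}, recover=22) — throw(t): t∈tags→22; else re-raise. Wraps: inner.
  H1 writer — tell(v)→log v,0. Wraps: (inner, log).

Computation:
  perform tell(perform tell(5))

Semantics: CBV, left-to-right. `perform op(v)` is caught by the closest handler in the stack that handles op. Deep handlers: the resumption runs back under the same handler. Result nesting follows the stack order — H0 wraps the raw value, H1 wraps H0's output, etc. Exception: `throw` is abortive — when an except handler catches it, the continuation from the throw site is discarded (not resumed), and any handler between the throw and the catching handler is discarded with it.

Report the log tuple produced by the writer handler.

Working:
tell(5) @ H1 ⇒ log+=5
tell(0) @ H1 ⇒ log+=0
H0 returns 0
H1 returns (0, (5, 0))
= (0, (5, 0))

Answer: (5, 0)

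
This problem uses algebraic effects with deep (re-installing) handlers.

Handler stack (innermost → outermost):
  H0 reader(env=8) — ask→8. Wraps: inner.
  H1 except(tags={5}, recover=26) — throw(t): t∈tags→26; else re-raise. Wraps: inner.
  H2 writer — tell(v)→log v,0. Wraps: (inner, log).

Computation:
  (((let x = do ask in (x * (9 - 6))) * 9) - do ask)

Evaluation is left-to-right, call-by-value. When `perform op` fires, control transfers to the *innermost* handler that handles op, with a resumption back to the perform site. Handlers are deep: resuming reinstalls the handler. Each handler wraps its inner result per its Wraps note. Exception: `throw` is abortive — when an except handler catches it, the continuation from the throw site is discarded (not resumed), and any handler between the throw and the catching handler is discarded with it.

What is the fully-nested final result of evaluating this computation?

Step-by-step:
ask @ H0 ⇒ 8
ask @ H0 ⇒ 8
H0 returns 208
H1 returns 208
H2 returns (208, ())
= (208, ())

Answer: (208, ())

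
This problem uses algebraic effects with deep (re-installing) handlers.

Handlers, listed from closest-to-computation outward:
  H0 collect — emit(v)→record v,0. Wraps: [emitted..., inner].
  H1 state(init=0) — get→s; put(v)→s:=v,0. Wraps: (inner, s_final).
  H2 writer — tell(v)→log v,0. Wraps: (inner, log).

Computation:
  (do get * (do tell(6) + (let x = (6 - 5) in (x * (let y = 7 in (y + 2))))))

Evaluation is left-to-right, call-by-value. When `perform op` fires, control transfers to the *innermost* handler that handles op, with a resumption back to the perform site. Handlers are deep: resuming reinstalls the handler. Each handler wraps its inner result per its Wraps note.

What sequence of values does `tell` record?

Step-by-step:
get @ H1 ⇒ 0
tell(6) @ H2 ⇒ log+=6
H0 returns [0]
H1 returns ([0], 0)
H2 returns (([0], 0), (6))
= (([0], 0), (6))

Answer: (6)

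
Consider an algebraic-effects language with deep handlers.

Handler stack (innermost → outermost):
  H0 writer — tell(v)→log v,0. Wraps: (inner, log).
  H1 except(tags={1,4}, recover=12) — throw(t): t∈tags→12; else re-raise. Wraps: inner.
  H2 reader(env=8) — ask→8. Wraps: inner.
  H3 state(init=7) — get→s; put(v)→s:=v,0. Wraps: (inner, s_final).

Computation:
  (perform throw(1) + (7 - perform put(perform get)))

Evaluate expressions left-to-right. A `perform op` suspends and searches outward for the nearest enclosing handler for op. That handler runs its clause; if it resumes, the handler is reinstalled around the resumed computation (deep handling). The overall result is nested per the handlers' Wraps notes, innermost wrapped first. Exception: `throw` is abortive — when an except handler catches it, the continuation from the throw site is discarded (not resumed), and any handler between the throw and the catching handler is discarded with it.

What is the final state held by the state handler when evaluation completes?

Answer: 7

Working:
throw(1) @ H1 caught ⇒ 12
H2 returns 12
H3 returns (12, 7)
= (12, 7)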